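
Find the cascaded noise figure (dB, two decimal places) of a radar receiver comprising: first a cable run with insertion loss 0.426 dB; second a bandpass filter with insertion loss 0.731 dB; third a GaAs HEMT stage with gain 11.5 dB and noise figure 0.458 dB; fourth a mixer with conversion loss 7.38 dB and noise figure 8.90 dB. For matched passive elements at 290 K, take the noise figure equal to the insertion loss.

3.17 dB

Convert to linear (a loss of L dB is a gain of −L dB): F_i = 10^(NF_i/10), G_i = 10^(G_i,dB/10)
  Stage 1: F_1 = 10^(0.426/10) = 1.103, G_1 = 10^(−0.426/10) = 0.9066
  Stage 2: F_2 = 10^(0.731/10) = 1.183, G_2 = 10^(−0.731/10) = 0.8451
  Stage 3: F_3 = 10^(0.458/10) = 1.111, G_3 = 10^(11.5/10) = 14.13
  Stage 4: F_4 = 10^(8.90/10) = 7.762, G_4 = 10^(−7.38/10) = 0.1828
Friis cascade:
  F = 1.103 + (1.183 − 1)/0.9066 + (1.111 − 1)/0.7661 + (7.762 − 1)/10.82 = 2.075
NF = 10 log₁₀(2.075) = 3.17 dB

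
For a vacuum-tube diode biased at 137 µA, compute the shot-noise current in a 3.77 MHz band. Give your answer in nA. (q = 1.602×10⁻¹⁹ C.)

I_n = √(2qI·B)
2qI·B = 2 × 1.602×10⁻¹⁹ × 1.37×10⁻⁴ × 3.77×10⁶ = 1.65×10⁻¹⁶ A²
I_n = √(1.65×10⁻¹⁶) = 1.29×10⁻⁸ A = 12.9 nA

12.9 nA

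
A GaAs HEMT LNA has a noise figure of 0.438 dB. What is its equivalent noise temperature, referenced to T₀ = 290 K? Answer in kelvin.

F = 10^(0.438/10) = 1.10611
T_e = (F − 1)·T₀ = (1.10611 − 1) × 290 = 30.8 K

30.8 K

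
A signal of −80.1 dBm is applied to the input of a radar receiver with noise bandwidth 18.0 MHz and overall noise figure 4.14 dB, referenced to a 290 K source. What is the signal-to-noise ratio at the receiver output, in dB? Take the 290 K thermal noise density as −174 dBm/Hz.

Noise floor: N = −174 + 10 log₁₀(B) + NF
10 log₁₀(1.80×10⁷) = 72.55 dB
N = −174 + 72.55 + 4.14 = −97.31 dBm
SNR = P_sig − N = −80.1 − (−97.31) = 17.21 dB → 17.2 dB

17.2 dB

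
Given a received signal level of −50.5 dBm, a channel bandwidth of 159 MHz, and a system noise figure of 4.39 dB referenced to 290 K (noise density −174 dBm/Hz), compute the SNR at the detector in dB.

Noise floor: N = −174 + 10 log₁₀(B) + NF
10 log₁₀(1.59×10⁸) = 82.01 dB
N = −174 + 82.01 + 4.39 = −87.60 dBm
SNR = P_sig − N = −50.5 − (−87.60) = 37.10 dB → 37.1 dB

37.1 dB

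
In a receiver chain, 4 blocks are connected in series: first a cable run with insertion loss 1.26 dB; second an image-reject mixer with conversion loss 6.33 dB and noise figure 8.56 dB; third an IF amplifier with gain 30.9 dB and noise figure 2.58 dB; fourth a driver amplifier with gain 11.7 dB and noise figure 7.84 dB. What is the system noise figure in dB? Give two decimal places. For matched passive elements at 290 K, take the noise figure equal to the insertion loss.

11.55 dB

Convert to linear (a loss of L dB is a gain of −L dB): F_i = 10^(NF_i/10), G_i = 10^(G_i,dB/10)
  Stage 1: F_1 = 10^(1.26/10) = 1.337, G_1 = 10^(−1.26/10) = 0.7482
  Stage 2: F_2 = 10^(8.56/10) = 7.178, G_2 = 10^(−6.33/10) = 0.2328
  Stage 3: F_3 = 10^(2.58/10) = 1.811, G_3 = 10^(30.9/10) = 1230
  Stage 4: F_4 = 10^(7.84/10) = 6.081, G_4 = 10^(11.7/10) = 14.79
Friis cascade:
  F = 1.337 + (7.178 − 1)/0.7482 + (1.811 − 1)/0.1742 + (6.081 − 1)/214.3 = 14.28
NF = 10 log₁₀(14.28) = 11.55 dB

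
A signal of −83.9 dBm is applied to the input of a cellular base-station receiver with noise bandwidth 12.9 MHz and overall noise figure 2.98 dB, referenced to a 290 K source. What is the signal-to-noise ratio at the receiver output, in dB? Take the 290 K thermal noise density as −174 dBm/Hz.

Noise floor: N = −174 + 10 log₁₀(B) + NF
10 log₁₀(1.29×10⁷) = 71.11 dB
N = −174 + 71.11 + 2.98 = −99.91 dBm
SNR = P_sig − N = −83.9 − (−99.91) = 16.01 dB → 16.0 dB

16.0 dB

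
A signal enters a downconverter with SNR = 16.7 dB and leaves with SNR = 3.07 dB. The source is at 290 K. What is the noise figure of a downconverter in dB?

13.63 dB

NF (dB) = SNR_in(dB) − SNR_out(dB) when the source is at T₀
NF = 16.7 − 3.07 = 13.63 dB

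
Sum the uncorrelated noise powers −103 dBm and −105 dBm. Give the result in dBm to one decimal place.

−100.9 dBm

Convert to linear, add, convert back:
P₁ = 5.01×10⁻¹⁴ W, P₂ = 3.16×10⁻¹⁴ W
P_tot = 8.17×10⁻¹⁴ W → 10 log₁₀(P_tot / 10⁻³) = −100.9 dBm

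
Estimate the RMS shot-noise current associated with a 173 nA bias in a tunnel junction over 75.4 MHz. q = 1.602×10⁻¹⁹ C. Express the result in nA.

I_n = √(2qI·B)
2qI·B = 2 × 1.602×10⁻¹⁹ × 1.73×10⁻⁷ × 7.54×10⁷ = 4.18×10⁻¹⁸ A²
I_n = √(4.18×10⁻¹⁸) = 2.04×10⁻⁹ A = 2.04 nA

2.04 nA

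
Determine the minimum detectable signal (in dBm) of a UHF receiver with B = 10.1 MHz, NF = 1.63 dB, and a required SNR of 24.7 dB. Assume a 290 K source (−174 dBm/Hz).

Sensitivity = −174 + 10 log₁₀(B) + NF + SNR_min
= −174 + 70.04 + 1.63 + 24.7
= −77.63 dBm → −77.6 dBm

−77.6 dBm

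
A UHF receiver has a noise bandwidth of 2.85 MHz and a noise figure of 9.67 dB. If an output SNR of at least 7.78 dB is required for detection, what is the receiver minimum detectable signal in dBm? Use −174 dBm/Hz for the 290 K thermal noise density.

−92.0 dBm

Sensitivity = −174 + 10 log₁₀(B) + NF + SNR_min
= −174 + 64.55 + 9.67 + 7.78
= −92.00 dBm → −92.0 dBm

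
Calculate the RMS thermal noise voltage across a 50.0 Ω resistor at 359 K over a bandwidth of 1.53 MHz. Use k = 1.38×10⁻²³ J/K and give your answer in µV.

V_n = √(4kTRB)
4kTRB = 4 × 1.38×10⁻²³ × 359 × 5.00×10¹ × 1.53×10⁶ = 1.52×10⁻¹² V²
V_n = √(1.52×10⁻¹²) = 1.23×10⁻⁶ V = 1.23 µV

1.23 µV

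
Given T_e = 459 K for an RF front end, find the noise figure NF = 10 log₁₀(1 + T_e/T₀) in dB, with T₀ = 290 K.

4.12 dB

F = 1 + T_e/T₀ = 1 + 459/290 = 2.58276
NF = 10 log₁₀(2.58276) = 4.12 dB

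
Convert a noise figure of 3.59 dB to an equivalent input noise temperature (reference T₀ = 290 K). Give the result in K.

F = 10^(3.59/10) = 2.2856
T_e = (F − 1)·T₀ = (2.2856 − 1) × 290 = 373 K

373 K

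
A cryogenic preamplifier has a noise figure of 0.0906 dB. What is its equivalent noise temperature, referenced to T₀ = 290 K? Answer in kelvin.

6.11 K

F = 10^(0.0906/10) = 1.02108
T_e = (F − 1)·T₀ = (1.02108 − 1) × 290 = 6.11 K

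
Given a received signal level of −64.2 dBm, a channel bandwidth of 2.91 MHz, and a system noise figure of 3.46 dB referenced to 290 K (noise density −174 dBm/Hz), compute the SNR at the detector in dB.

Noise floor: N = −174 + 10 log₁₀(B) + NF
10 log₁₀(2.91×10⁶) = 64.64 dB
N = −174 + 64.64 + 3.46 = −105.90 dBm
SNR = P_sig − N = −64.2 − (−105.90) = 41.70 dB → 41.7 dB

41.7 dB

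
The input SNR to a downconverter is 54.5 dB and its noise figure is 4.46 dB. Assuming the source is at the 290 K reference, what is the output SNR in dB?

By definition F = SNR_in/SNR_out, so in dB: SNR_out = SNR_in − NF
SNR_out = 54.5 − 4.46 = 50.04 dB

50.04 dB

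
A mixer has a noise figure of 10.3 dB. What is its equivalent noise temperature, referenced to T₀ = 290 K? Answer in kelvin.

F = 10^(10.3/10) = 10.7152
T_e = (F − 1)·T₀ = (10.7152 − 1) × 290 = 2817 K

2817 K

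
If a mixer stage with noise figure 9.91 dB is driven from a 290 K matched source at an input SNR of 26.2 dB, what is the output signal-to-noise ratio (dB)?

By definition F = SNR_in/SNR_out, so in dB: SNR_out = SNR_in − NF
SNR_out = 26.2 − 9.91 = 16.29 dB

16.29 dB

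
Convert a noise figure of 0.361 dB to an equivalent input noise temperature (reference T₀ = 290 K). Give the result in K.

F = 10^(0.361/10) = 1.08668
T_e = (F − 1)·T₀ = (1.08668 − 1) × 290 = 25.1 K

25.1 K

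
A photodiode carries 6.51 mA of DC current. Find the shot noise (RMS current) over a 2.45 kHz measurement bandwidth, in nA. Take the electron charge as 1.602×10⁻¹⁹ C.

I_n = √(2qI·B)
2qI·B = 2 × 1.602×10⁻¹⁹ × 6.51×10⁻³ × 2.45×10³ = 5.11×10⁻¹⁸ A²
I_n = √(5.11×10⁻¹⁸) = 2.26×10⁻⁹ A = 2.26 nA

2.26 nA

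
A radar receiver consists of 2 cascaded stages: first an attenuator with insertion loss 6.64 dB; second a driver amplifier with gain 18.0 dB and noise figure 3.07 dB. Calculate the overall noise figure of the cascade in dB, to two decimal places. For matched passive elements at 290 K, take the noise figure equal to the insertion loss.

9.71 dB

Convert to linear (a loss of L dB is a gain of −L dB): F_i = 10^(NF_i/10), G_i = 10^(G_i,dB/10)
  Stage 1: F_1 = 10^(6.64/10) = 4.613, G_1 = 10^(−6.64/10) = 0.2168
  Stage 2: F_2 = 10^(3.07/10) = 2.028, G_2 = 10^(18.0/10) = 63.10
Friis cascade:
  F = 4.613 + (2.028 − 1)/0.2168 = 9.354
NF = 10 log₁₀(9.354) = 9.71 dB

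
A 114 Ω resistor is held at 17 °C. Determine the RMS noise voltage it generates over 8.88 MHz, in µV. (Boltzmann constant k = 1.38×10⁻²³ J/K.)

4.03 µV

T = 17 °C + 273.15 = 290.15 K
V_n = √(4kTRB)
4kTRB = 4 × 1.38×10⁻²³ × 290.15 × 1.14×10² × 8.88×10⁶ = 1.62×10⁻¹¹ V²
V_n = √(1.62×10⁻¹¹) = 4.03×10⁻⁶ V = 4.03 µV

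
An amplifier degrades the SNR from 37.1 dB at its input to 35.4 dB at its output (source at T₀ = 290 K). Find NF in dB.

NF (dB) = SNR_in(dB) − SNR_out(dB) when the source is at T₀
NF = 37.1 − 35.4 = 1.7 dB

1.7 dB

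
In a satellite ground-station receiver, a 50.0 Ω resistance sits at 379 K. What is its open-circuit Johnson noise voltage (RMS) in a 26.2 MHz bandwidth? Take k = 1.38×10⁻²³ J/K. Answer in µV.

V_n = √(4kTRB)
4kTRB = 4 × 1.38×10⁻²³ × 379 × 5.00×10¹ × 2.62×10⁷ = 2.74×10⁻¹¹ V²
V_n = √(2.74×10⁻¹¹) = 5.24×10⁻⁶ V = 5.24 µV

5.24 µV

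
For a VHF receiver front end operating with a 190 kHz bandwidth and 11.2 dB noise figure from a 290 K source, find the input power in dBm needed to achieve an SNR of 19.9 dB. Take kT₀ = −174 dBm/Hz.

Sensitivity = −174 + 10 log₁₀(B) + NF + SNR_min
= −174 + 52.79 + 11.2 + 19.9
= −90.11 dBm → −90.1 dBm

−90.1 dBm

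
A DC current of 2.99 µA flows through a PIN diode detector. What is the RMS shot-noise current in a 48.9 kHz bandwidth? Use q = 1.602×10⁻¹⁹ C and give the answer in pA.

216 pA

I_n = √(2qI·B)
2qI·B = 2 × 1.602×10⁻¹⁹ × 2.99×10⁻⁶ × 4.89×10⁴ = 4.68×10⁻²⁰ A²
I_n = √(4.68×10⁻²⁰) = 2.16×10⁻¹⁰ A = 216 pA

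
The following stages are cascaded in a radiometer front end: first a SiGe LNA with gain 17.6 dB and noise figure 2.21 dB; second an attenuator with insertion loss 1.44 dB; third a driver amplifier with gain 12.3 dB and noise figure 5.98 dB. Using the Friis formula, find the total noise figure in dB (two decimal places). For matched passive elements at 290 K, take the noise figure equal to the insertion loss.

Convert to linear (a loss of L dB is a gain of −L dB): F_i = 10^(NF_i/10), G_i = 10^(G_i,dB/10)
  Stage 1: F_1 = 10^(2.21/10) = 1.663, G_1 = 10^(17.6/10) = 57.54
  Stage 2: F_2 = 10^(1.44/10) = 1.393, G_2 = 10^(−1.44/10) = 0.7178
  Stage 3: F_3 = 10^(5.98/10) = 3.963, G_3 = 10^(12.3/10) = 16.98
Friis cascade:
  F = 1.663 + (1.393 − 1)/57.54 + (3.963 − 1)/41.30 = 1.742
NF = 10 log₁₀(1.742) = 2.41 dB

2.41 dB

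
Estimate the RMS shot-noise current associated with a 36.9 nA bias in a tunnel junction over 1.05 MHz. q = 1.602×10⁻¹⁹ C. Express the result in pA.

111 pA

I_n = √(2qI·B)
2qI·B = 2 × 1.602×10⁻¹⁹ × 3.69×10⁻⁸ × 1.05×10⁶ = 1.24×10⁻²⁰ A²
I_n = √(1.24×10⁻²⁰) = 1.11×10⁻¹⁰ A = 111 pA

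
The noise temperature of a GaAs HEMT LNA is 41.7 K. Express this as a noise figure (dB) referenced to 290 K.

F = 1 + T_e/T₀ = 1 + 41.7/290 = 1.14379
NF = 10 log₁₀(1.14379) = 0.583 dB

0.583 dB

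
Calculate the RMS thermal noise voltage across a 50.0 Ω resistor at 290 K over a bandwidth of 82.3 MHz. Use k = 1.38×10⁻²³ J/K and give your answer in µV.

V_n = √(4kTRB)
4kTRB = 4 × 1.38×10⁻²³ × 290 × 5.00×10¹ × 8.23×10⁷ = 6.59×10⁻¹¹ V²
V_n = √(6.59×10⁻¹¹) = 8.12×10⁻⁶ V = 8.12 µV

8.12 µV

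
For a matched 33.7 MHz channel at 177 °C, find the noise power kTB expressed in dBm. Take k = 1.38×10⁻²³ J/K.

−96.8 dBm

T = 177 °C + 273.15 = 450.15 K
P_n = kTB = 1.38×10⁻²³ × 450.15 × 3.37×10⁷ = 2.09×10⁻¹³ W
In dBm: 10 log₁₀(2.09×10⁻¹³ / 10⁻³) = −96.8 dBm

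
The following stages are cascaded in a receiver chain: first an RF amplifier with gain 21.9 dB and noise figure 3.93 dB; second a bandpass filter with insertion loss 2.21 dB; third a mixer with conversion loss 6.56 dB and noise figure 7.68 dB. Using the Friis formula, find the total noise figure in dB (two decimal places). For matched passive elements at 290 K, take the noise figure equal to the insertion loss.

4.03 dB

Convert to linear (a loss of L dB is a gain of −L dB): F_i = 10^(NF_i/10), G_i = 10^(G_i,dB/10)
  Stage 1: F_1 = 10^(3.93/10) = 2.472, G_1 = 10^(21.9/10) = 154.9
  Stage 2: F_2 = 10^(2.21/10) = 1.663, G_2 = 10^(−2.21/10) = 0.6012
  Stage 3: F_3 = 10^(7.68/10) = 5.861, G_3 = 10^(−6.56/10) = 0.2208
Friis cascade:
  F = 2.472 + (1.663 − 1)/154.9 + (5.861 − 1)/93.11 = 2.528
NF = 10 log₁₀(2.528) = 4.03 dB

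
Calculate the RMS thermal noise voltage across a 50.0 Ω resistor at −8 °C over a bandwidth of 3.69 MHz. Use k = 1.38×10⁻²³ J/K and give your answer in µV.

1.64 µV

T = −8 °C + 273.15 = 265.15 K
V_n = √(4kTRB)
4kTRB = 4 × 1.38×10⁻²³ × 265.15 × 5.00×10¹ × 3.69×10⁶ = 2.70×10⁻¹² V²
V_n = √(2.70×10⁻¹²) = 1.64×10⁻⁶ V = 1.64 µV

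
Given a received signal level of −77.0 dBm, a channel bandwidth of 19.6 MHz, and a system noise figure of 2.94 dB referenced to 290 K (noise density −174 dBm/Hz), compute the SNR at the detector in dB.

Noise floor: N = −174 + 10 log₁₀(B) + NF
10 log₁₀(1.96×10⁷) = 72.92 dB
N = −174 + 72.92 + 2.94 = −98.14 dBm
SNR = P_sig − N = −77.0 − (−98.14) = 21.14 dB → 21.1 dB

21.1 dB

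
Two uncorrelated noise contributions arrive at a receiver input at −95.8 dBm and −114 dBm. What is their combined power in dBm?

−95.7 dBm

Convert to linear, add, convert back:
P₁ = 2.63×10⁻¹³ W, P₂ = 3.98×10⁻¹⁵ W
P_tot = 2.67×10⁻¹³ W → 10 log₁₀(P_tot / 10⁻³) = −95.7 dBm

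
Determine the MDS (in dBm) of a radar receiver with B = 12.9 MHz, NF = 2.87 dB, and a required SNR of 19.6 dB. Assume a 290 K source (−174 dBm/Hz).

−80.4 dBm

Sensitivity = −174 + 10 log₁₀(B) + NF + SNR_min
= −174 + 71.11 + 2.87 + 19.6
= −80.42 dBm → −80.4 dBm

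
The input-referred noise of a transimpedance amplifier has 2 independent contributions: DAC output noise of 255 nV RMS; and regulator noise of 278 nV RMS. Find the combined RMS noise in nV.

377 nV

Uncorrelated sources add in power (mean-square): V_tot = √(ΣV_i²)
V_tot = √[(2.55×10⁻⁷)² + (2.78×10⁻⁷)²] = 3.77×10⁻⁷ V = 377 nV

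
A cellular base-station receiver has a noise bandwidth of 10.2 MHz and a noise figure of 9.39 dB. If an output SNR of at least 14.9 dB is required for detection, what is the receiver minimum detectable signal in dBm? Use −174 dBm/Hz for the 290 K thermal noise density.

−79.6 dBm

Sensitivity = −174 + 10 log₁₀(B) + NF + SNR_min
= −174 + 70.09 + 9.39 + 14.9
= −79.62 dBm → −79.6 dBm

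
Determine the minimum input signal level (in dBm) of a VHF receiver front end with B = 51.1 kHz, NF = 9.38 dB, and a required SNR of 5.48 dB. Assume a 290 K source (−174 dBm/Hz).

−112.1 dBm

Sensitivity = −174 + 10 log₁₀(B) + NF + SNR_min
= −174 + 47.08 + 9.38 + 5.48
= −112.06 dBm → −112.1 dBm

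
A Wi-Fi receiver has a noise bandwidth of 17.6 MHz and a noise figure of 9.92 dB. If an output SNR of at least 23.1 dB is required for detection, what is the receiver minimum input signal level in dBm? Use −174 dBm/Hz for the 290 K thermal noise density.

−68.5 dBm

Sensitivity = −174 + 10 log₁₀(B) + NF + SNR_min
= −174 + 72.46 + 9.92 + 23.1
= −68.52 dBm → −68.5 dBm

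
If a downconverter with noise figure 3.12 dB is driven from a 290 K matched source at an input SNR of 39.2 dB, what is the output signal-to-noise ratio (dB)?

By definition F = SNR_in/SNR_out, so in dB: SNR_out = SNR_in − NF
SNR_out = 39.2 − 3.12 = 36.08 dB

36.08 dB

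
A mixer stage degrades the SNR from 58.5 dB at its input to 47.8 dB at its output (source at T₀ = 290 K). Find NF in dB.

10.7 dB

NF (dB) = SNR_in(dB) − SNR_out(dB) when the source is at T₀
NF = 58.5 − 47.8 = 10.7 dB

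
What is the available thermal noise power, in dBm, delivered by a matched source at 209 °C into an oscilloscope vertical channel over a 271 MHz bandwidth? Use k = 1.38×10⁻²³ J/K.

−87.4 dBm

T = 209 °C + 273.15 = 482.15 K
P_n = kTB = 1.38×10⁻²³ × 482.15 × 2.71×10⁸ = 1.80×10⁻¹² W
In dBm: 10 log₁₀(1.80×10⁻¹² / 10⁻³) = −87.4 dBm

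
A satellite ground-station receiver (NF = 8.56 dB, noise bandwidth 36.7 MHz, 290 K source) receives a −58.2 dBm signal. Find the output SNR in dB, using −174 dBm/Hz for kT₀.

31.6 dB

Noise floor: N = −174 + 10 log₁₀(B) + NF
10 log₁₀(3.67×10⁷) = 75.65 dB
N = −174 + 75.65 + 8.56 = −89.79 dBm
SNR = P_sig − N = −58.2 − (−89.79) = 31.59 dB → 31.6 dB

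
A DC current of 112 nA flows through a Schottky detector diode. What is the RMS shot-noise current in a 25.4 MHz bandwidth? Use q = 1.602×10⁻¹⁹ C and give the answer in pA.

955 pA

I_n = √(2qI·B)
2qI·B = 2 × 1.602×10⁻¹⁹ × 1.12×10⁻⁷ × 2.54×10⁷ = 9.11×10⁻¹⁹ A²
I_n = √(9.11×10⁻¹⁹) = 9.55×10⁻¹⁰ A = 955 pA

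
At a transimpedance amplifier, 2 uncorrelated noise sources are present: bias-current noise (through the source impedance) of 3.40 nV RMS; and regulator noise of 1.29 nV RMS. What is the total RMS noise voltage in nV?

Uncorrelated sources add in power (mean-square): V_tot = √(ΣV_i²)
V_tot = √[(3.40×10⁻⁹)² + (1.29×10⁻⁹)²] = 3.64×10⁻⁹ V = 3.64 nV

3.64 nV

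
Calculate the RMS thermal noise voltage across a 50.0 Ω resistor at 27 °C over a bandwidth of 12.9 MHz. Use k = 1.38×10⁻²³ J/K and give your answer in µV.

T = 27 °C + 273.15 = 300.15 K
V_n = √(4kTRB)
4kTRB = 4 × 1.38×10⁻²³ × 300.15 × 5.00×10¹ × 1.29×10⁷ = 1.07×10⁻¹¹ V²
V_n = √(1.07×10⁻¹¹) = 3.27×10⁻⁶ V = 3.27 µV

3.27 µV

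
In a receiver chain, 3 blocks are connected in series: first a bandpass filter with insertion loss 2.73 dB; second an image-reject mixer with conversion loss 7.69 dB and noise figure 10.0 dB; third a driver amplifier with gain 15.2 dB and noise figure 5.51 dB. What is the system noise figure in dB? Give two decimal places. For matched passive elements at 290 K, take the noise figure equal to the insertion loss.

16.71 dB

Convert to linear (a loss of L dB is a gain of −L dB): F_i = 10^(NF_i/10), G_i = 10^(G_i,dB/10)
  Stage 1: F_1 = 10^(2.73/10) = 1.875, G_1 = 10^(−2.73/10) = 0.5333
  Stage 2: F_2 = 10^(10.0/10) = 10.00, G_2 = 10^(−7.69/10) = 0.1702
  Stage 3: F_3 = 10^(5.51/10) = 3.556, G_3 = 10^(15.2/10) = 33.11
Friis cascade:
  F = 1.875 + (10.00 − 1)/0.5333 + (3.556 − 1)/0.09078 = 46.91
NF = 10 log₁₀(46.91) = 16.71 dB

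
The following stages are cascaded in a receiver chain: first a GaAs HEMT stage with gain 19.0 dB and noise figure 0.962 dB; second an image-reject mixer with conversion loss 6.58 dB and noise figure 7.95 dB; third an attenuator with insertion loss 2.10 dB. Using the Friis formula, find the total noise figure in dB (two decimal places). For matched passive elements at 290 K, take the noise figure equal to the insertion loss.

1.30 dB

Convert to linear (a loss of L dB is a gain of −L dB): F_i = 10^(NF_i/10), G_i = 10^(G_i,dB/10)
  Stage 1: F_1 = 10^(0.962/10) = 1.248, G_1 = 10^(19.0/10) = 79.43
  Stage 2: F_2 = 10^(7.95/10) = 6.237, G_2 = 10^(−6.58/10) = 0.2198
  Stage 3: F_3 = 10^(2.10/10) = 1.622, G_3 = 10^(−2.10/10) = 0.6166
Friis cascade:
  F = 1.248 + (6.237 − 1)/79.43 + (1.622 − 1)/17.46 = 1.350
NF = 10 log₁₀(1.350) = 1.30 dB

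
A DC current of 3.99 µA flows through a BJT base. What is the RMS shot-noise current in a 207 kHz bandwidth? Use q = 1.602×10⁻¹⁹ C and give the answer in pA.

I_n = √(2qI·B)
2qI·B = 2 × 1.602×10⁻¹⁹ × 3.99×10⁻⁶ × 2.07×10⁵ = 2.65×10⁻¹⁹ A²
I_n = √(2.65×10⁻¹⁹) = 5.14×10⁻¹⁰ A = 514 pA

514 pA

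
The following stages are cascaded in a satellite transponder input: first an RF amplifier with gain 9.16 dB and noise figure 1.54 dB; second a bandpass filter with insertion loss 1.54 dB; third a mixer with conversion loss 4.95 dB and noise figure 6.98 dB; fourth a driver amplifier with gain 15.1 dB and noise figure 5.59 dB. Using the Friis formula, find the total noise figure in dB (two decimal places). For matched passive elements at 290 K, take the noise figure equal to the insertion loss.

5.55 dB

Convert to linear (a loss of L dB is a gain of −L dB): F_i = 10^(NF_i/10), G_i = 10^(G_i,dB/10)
  Stage 1: F_1 = 10^(1.54/10) = 1.426, G_1 = 10^(9.16/10) = 8.241
  Stage 2: F_2 = 10^(1.54/10) = 1.426, G_2 = 10^(−1.54/10) = 0.7015
  Stage 3: F_3 = 10^(6.98/10) = 4.989, G_3 = 10^(−4.95/10) = 0.3199
  Stage 4: F_4 = 10^(5.59/10) = 3.622, G_4 = 10^(15.1/10) = 32.36
Friis cascade:
  F = 1.426 + (1.426 − 1)/8.241 + (4.989 − 1)/5.781 + (3.622 − 1)/1.849 = 3.585
NF = 10 log₁₀(3.585) = 5.55 dB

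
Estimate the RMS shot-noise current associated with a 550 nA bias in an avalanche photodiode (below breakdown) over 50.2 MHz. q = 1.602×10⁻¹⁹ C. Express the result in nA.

2.97 nA

I_n = √(2qI·B)
2qI·B = 2 × 1.602×10⁻¹⁹ × 5.50×10⁻⁷ × 5.02×10⁷ = 8.85×10⁻¹⁸ A²
I_n = √(8.85×10⁻¹⁸) = 2.97×10⁻⁹ A = 2.97 nA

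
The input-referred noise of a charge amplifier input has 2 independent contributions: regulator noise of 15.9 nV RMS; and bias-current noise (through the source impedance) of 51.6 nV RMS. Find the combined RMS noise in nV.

54.0 nV

Uncorrelated sources add in power (mean-square): V_tot = √(ΣV_i²)
V_tot = √[(1.59×10⁻⁸)² + (5.16×10⁻⁸)²] = 5.40×10⁻⁸ V = 54.0 nV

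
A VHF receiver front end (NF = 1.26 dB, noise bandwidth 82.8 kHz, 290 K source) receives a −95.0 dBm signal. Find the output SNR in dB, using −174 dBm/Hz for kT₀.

Noise floor: N = −174 + 10 log₁₀(B) + NF
10 log₁₀(8.28×10⁴) = 49.18 dB
N = −174 + 49.18 + 1.26 = −123.56 dBm
SNR = P_sig − N = −95.0 − (−123.56) = 28.56 dB → 28.6 dB

28.6 dB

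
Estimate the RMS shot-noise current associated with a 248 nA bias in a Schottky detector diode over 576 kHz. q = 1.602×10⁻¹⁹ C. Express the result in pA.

I_n = √(2qI·B)
2qI·B = 2 × 1.602×10⁻¹⁹ × 2.48×10⁻⁷ × 5.76×10⁵ = 4.58×10⁻²⁰ A²
I_n = √(4.58×10⁻²⁰) = 2.14×10⁻¹⁰ A = 214 pA

214 pA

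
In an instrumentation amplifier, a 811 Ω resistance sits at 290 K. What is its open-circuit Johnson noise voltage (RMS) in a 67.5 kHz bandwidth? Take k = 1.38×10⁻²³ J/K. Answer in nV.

936 nV

V_n = √(4kTRB)
4kTRB = 4 × 1.38×10⁻²³ × 290 × 8.11×10² × 6.75×10⁴ = 8.76×10⁻¹³ V²
V_n = √(8.76×10⁻¹³) = 9.36×10⁻⁷ V = 936 nV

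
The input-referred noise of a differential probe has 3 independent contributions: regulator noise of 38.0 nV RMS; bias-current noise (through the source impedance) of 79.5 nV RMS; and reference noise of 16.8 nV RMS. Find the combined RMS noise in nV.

89.7 nV

Uncorrelated sources add in power (mean-square): V_tot = √(ΣV_i²)
V_tot = √[(3.80×10⁻⁸)² + (7.95×10⁻⁸)² + (1.68×10⁻⁸)²] = 8.97×10⁻⁸ V = 89.7 nV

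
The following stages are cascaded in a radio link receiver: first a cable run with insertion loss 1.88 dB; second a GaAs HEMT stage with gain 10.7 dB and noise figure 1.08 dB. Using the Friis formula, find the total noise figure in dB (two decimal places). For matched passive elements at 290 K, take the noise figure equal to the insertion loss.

2.96 dB

Convert to linear (a loss of L dB is a gain of −L dB): F_i = 10^(NF_i/10), G_i = 10^(G_i,dB/10)
  Stage 1: F_1 = 10^(1.88/10) = 1.542, G_1 = 10^(−1.88/10) = 0.6486
  Stage 2: F_2 = 10^(1.08/10) = 1.282, G_2 = 10^(10.7/10) = 11.75
Friis cascade:
  F = 1.542 + (1.282 − 1)/0.6486 = 1.977
NF = 10 log₁₀(1.977) = 2.96 dB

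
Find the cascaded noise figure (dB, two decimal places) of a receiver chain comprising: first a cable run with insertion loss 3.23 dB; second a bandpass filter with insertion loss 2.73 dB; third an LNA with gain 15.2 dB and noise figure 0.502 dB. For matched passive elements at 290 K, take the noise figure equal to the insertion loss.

6.46 dB

Convert to linear (a loss of L dB is a gain of −L dB): F_i = 10^(NF_i/10), G_i = 10^(G_i,dB/10)
  Stage 1: F_1 = 10^(3.23/10) = 2.104, G_1 = 10^(−3.23/10) = 0.4753
  Stage 2: F_2 = 10^(2.73/10) = 1.875, G_2 = 10^(−2.73/10) = 0.5333
  Stage 3: F_3 = 10^(0.502/10) = 1.123, G_3 = 10^(15.2/10) = 33.11
Friis cascade:
  F = 2.104 + (1.875 − 1)/0.4753 + (1.123 − 1)/0.2535 = 4.428
NF = 10 log₁₀(4.428) = 6.46 dB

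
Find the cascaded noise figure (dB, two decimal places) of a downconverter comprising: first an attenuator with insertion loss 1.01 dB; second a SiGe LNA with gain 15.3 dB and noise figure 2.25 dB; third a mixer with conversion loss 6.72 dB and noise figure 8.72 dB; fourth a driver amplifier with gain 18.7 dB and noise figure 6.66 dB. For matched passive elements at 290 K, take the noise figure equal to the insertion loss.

4.76 dB

Convert to linear (a loss of L dB is a gain of −L dB): F_i = 10^(NF_i/10), G_i = 10^(G_i,dB/10)
  Stage 1: F_1 = 10^(1.01/10) = 1.262, G_1 = 10^(−1.01/10) = 0.7925
  Stage 2: F_2 = 10^(2.25/10) = 1.679, G_2 = 10^(15.3/10) = 33.88
  Stage 3: F_3 = 10^(8.72/10) = 7.447, G_3 = 10^(−6.72/10) = 0.2128
  Stage 4: F_4 = 10^(6.66/10) = 4.634, G_4 = 10^(18.7/10) = 74.13
Friis cascade:
  F = 1.262 + (1.679 − 1)/0.7925 + (7.447 − 1)/26.85 + (4.634 − 1)/5.715 = 2.994
NF = 10 log₁₀(2.994) = 4.76 dB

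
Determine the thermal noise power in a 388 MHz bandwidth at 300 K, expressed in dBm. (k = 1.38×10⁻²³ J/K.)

−87.9 dBm

P_n = kTB = 1.38×10⁻²³ × 300 × 3.88×10⁸ = 1.61×10⁻¹² W
In dBm: 10 log₁₀(1.61×10⁻¹² / 10⁻³) = −87.9 dBm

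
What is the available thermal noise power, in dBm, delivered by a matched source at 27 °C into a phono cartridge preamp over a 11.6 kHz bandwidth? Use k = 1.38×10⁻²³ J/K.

T = 27 °C + 273.15 = 300.15 K
P_n = kTB = 1.38×10⁻²³ × 300.15 × 1.16×10⁴ = 4.80×10⁻¹⁷ W
In dBm: 10 log₁₀(4.80×10⁻¹⁷ / 10⁻³) = −133.2 dBm

−133.2 dBm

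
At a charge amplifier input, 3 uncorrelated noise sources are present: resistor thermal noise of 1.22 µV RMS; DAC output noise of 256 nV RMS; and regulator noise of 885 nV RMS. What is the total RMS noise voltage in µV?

Uncorrelated sources add in power (mean-square): V_tot = √(ΣV_i²)
V_tot = √[(1.22×10⁻⁶)² + (2.56×10⁻⁷)² + (8.85×10⁻⁷)²] = 1.53×10⁻⁶ V = 1.53 µV

1.53 µV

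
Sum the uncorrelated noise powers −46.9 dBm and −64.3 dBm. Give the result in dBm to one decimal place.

Convert to linear, add, convert back:
P₁ = 2.04×10⁻⁸ W, P₂ = 3.72×10⁻¹⁰ W
P_tot = 2.08×10⁻⁸ W → 10 log₁₀(P_tot / 10⁻³) = −46.8 dBm

−46.8 dBm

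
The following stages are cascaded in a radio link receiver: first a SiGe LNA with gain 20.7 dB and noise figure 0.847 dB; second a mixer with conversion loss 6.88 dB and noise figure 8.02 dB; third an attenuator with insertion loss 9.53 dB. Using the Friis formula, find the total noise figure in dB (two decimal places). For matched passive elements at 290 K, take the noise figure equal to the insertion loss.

Convert to linear (a loss of L dB is a gain of −L dB): F_i = 10^(NF_i/10), G_i = 10^(G_i,dB/10)
  Stage 1: F_1 = 10^(0.847/10) = 1.215, G_1 = 10^(20.7/10) = 117.5
  Stage 2: F_2 = 10^(8.02/10) = 6.339, G_2 = 10^(−6.88/10) = 0.2051
  Stage 3: F_3 = 10^(9.53/10) = 8.974, G_3 = 10^(−9.53/10) = 0.1114
Friis cascade:
  F = 1.215 + (6.339 − 1)/117.5 + (8.974 − 1)/24.10 = 1.592
NF = 10 log₁₀(1.592) = 2.02 dB

2.02 dB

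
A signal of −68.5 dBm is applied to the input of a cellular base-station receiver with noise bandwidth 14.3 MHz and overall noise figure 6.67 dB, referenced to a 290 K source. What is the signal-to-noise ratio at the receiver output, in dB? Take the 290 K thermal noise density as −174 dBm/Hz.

27.3 dB

Noise floor: N = −174 + 10 log₁₀(B) + NF
10 log₁₀(1.43×10⁷) = 71.55 dB
N = −174 + 71.55 + 6.67 = −95.78 dBm
SNR = P_sig − N = −68.5 − (−95.78) = 27.28 dB → 27.3 dB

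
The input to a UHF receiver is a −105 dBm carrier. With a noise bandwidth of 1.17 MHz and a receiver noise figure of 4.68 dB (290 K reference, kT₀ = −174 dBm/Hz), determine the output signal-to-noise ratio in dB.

Noise floor: N = −174 + 10 log₁₀(B) + NF
10 log₁₀(1.17×10⁶) = 60.68 dB
N = −174 + 60.68 + 4.68 = −108.64 dBm
SNR = P_sig − N = −105 − (−108.64) = 3.64 dB → 3.6 dB

3.6 dB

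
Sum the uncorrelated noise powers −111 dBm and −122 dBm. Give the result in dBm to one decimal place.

Convert to linear, add, convert back:
P₁ = 7.94×10⁻¹⁵ W, P₂ = 6.31×10⁻¹⁶ W
P_tot = 8.57×10⁻¹⁵ W → 10 log₁₀(P_tot / 10⁻³) = −110.7 dBm

−110.7 dBm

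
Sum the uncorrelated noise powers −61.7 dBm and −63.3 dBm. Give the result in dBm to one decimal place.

Convert to linear, add, convert back:
P₁ = 6.76×10⁻¹⁰ W, P₂ = 4.68×10⁻¹⁰ W
P_tot = 1.14×10⁻⁹ W → 10 log₁₀(P_tot / 10⁻³) = −59.4 dBm

−59.4 dBm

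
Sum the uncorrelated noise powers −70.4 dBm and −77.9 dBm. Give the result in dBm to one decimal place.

Convert to linear, add, convert back:
P₁ = 9.12×10⁻¹¹ W, P₂ = 1.62×10⁻¹¹ W
P_tot = 1.07×10⁻¹⁰ W → 10 log₁₀(P_tot / 10⁻³) = −69.7 dBm

−69.7 dBm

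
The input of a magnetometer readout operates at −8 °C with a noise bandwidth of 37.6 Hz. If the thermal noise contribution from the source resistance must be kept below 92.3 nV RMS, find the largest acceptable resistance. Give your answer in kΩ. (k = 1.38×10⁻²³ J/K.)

15.5 kΩ

T = −8 °C + 273.15 = 265.15 K
Johnson–Nyquist: V_n = √(4kTRB) ⇒ R = V_n² / (4kTB)
4kTB = 4 × 1.38×10⁻²³ × 265.15 × 3.76×10¹ = 5.50×10⁻¹⁹
R = (9.23×10⁻⁸)² / 5.50×10⁻¹⁹ = 1.55×10⁴ Ω = 15.5 kΩ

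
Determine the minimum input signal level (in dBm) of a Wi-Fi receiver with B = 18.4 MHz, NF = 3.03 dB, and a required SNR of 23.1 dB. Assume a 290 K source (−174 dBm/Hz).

Sensitivity = −174 + 10 log₁₀(B) + NF + SNR_min
= −174 + 72.65 + 3.03 + 23.1
= −75.22 dBm → −75.2 dBm

−75.2 dBm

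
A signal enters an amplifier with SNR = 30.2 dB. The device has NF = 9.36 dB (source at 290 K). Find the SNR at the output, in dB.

20.84 dB

By definition F = SNR_in/SNR_out, so in dB: SNR_out = SNR_in − NF
SNR_out = 30.2 − 9.36 = 20.84 dB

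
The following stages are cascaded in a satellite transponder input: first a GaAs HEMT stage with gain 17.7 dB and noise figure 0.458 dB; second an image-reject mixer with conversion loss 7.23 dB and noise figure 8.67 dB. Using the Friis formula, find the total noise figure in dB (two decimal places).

Convert to linear (a loss of L dB is a gain of −L dB): F_i = 10^(NF_i/10), G_i = 10^(G_i,dB/10)
  Stage 1: F_1 = 10^(0.458/10) = 1.111, G_1 = 10^(17.7/10) = 58.88
  Stage 2: F_2 = 10^(8.67/10) = 7.362, G_2 = 10^(−7.23/10) = 0.1892
Friis cascade:
  F = 1.111 + (7.362 − 1)/58.88 = 1.219
NF = 10 log₁₀(1.219) = 0.86 dB

0.86 dB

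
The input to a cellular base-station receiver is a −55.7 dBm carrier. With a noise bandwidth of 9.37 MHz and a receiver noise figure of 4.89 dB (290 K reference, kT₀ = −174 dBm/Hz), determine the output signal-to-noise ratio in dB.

43.7 dB

Noise floor: N = −174 + 10 log₁₀(B) + NF
10 log₁₀(9.37×10⁶) = 69.72 dB
N = −174 + 69.72 + 4.89 = −99.39 dBm
SNR = P_sig − N = −55.7 − (−99.39) = 43.69 dB → 43.7 dB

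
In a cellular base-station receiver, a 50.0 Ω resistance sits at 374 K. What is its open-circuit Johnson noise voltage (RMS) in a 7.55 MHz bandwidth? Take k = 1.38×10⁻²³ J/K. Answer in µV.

V_n = √(4kTRB)
4kTRB = 4 × 1.38×10⁻²³ × 374 × 5.00×10¹ × 7.55×10⁶ = 7.79×10⁻¹² V²
V_n = √(7.79×10⁻¹²) = 2.79×10⁻⁶ V = 2.79 µV

2.79 µV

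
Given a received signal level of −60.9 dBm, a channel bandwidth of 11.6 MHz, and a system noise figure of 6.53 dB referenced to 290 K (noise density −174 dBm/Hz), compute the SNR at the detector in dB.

Noise floor: N = −174 + 10 log₁₀(B) + NF
10 log₁₀(1.16×10⁷) = 70.64 dB
N = −174 + 70.64 + 6.53 = −96.83 dBm
SNR = P_sig − N = −60.9 − (−96.83) = 35.93 dB → 35.9 dB

35.9 dB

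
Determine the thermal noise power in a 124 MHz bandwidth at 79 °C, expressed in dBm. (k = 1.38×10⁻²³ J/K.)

−92.2 dBm

T = 79 °C + 273.15 = 352.15 K
P_n = kTB = 1.38×10⁻²³ × 352.15 × 1.24×10⁸ = 6.03×10⁻¹³ W
In dBm: 10 log₁₀(6.03×10⁻¹³ / 10⁻³) = −92.2 dBm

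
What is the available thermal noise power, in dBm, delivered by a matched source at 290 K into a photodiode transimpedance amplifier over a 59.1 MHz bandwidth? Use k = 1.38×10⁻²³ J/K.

−96.3 dBm

P_n = kTB = 1.38×10⁻²³ × 290 × 5.91×10⁷ = 2.37×10⁻¹³ W
In dBm: 10 log₁₀(2.37×10⁻¹³ / 10⁻³) = −96.3 dBm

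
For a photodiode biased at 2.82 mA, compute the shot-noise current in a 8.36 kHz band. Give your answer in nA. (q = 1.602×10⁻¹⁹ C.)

I_n = √(2qI·B)
2qI·B = 2 × 1.602×10⁻¹⁹ × 2.82×10⁻³ × 8.36×10³ = 7.55×10⁻¹⁸ A²
I_n = √(7.55×10⁻¹⁸) = 2.75×10⁻⁹ A = 2.75 nA

2.75 nA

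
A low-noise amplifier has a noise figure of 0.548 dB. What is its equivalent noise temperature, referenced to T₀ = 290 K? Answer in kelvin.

F = 10^(0.548/10) = 1.13449
T_e = (F − 1)·T₀ = (1.13449 − 1) × 290 = 39.0 K

39.0 K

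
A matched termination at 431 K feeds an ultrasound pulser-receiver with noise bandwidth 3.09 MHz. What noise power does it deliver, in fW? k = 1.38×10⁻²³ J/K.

P_n = kTB = 1.38×10⁻²³ × 431 × 3.09×10⁶ = 1.84×10⁻¹⁴ W = 18.4 fW

18.4 fW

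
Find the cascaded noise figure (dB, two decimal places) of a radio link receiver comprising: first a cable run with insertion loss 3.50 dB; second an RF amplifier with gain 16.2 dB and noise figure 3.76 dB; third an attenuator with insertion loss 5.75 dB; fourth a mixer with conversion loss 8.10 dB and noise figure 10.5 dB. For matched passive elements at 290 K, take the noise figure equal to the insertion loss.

8.77 dB

Convert to linear (a loss of L dB is a gain of −L dB): F_i = 10^(NF_i/10), G_i = 10^(G_i,dB/10)
  Stage 1: F_1 = 10^(3.50/10) = 2.239, G_1 = 10^(−3.50/10) = 0.4467
  Stage 2: F_2 = 10^(3.76/10) = 2.377, G_2 = 10^(16.2/10) = 41.69
  Stage 3: F_3 = 10^(5.75/10) = 3.758, G_3 = 10^(−5.75/10) = 0.2661
  Stage 4: F_4 = 10^(10.5/10) = 11.22, G_4 = 10^(−8.10/10) = 0.1549
Friis cascade:
  F = 2.239 + (2.377 − 1)/0.4467 + (3.758 − 1)/18.62 + (11.22 − 1)/4.955 = 7.532
NF = 10 log₁₀(7.532) = 8.77 dB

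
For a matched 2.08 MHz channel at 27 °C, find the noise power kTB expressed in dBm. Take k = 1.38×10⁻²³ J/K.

−110.6 dBm

T = 27 °C + 273.15 = 300.15 K
P_n = kTB = 1.38×10⁻²³ × 300.15 × 2.08×10⁶ = 8.62×10⁻¹⁵ W
In dBm: 10 log₁₀(8.62×10⁻¹⁵ / 10⁻³) = −110.6 dBm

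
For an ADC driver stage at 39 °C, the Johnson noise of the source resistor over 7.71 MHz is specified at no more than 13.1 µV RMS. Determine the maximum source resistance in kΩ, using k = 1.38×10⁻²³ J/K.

1.29 kΩ

T = 39 °C + 273.15 = 312.15 K
Johnson–Nyquist: V_n = √(4kTRB) ⇒ R = V_n² / (4kTB)
4kTB = 4 × 1.38×10⁻²³ × 312.15 × 7.71×10⁶ = 1.33×10⁻¹³
R = (1.31×10⁻⁵)² / 1.33×10⁻¹³ = 1.29×10³ Ω = 1.29 kΩ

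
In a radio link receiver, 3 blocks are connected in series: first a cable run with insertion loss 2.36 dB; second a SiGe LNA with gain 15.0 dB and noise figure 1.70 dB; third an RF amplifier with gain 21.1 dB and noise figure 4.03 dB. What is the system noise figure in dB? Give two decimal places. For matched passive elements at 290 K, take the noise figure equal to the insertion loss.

Convert to linear (a loss of L dB is a gain of −L dB): F_i = 10^(NF_i/10), G_i = 10^(G_i,dB/10)
  Stage 1: F_1 = 10^(2.36/10) = 1.722, G_1 = 10^(−2.36/10) = 0.5808
  Stage 2: F_2 = 10^(1.70/10) = 1.479, G_2 = 10^(15.0/10) = 31.62
  Stage 3: F_3 = 10^(4.03/10) = 2.529, G_3 = 10^(21.1/10) = 128.8
Friis cascade:
  F = 1.722 + (1.479 − 1)/0.5808 + (2.529 − 1)/18.37 = 2.630
NF = 10 log₁₀(2.630) = 4.20 dB

4.20 dB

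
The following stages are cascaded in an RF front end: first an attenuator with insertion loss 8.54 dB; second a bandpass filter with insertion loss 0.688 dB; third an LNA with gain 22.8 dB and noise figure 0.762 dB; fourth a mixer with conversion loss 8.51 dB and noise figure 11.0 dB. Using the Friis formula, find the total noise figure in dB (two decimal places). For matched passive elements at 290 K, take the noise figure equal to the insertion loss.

10.21 dB

Convert to linear (a loss of L dB is a gain of −L dB): F_i = 10^(NF_i/10), G_i = 10^(G_i,dB/10)
  Stage 1: F_1 = 10^(8.54/10) = 7.145, G_1 = 10^(−8.54/10) = 0.1400
  Stage 2: F_2 = 10^(0.688/10) = 1.172, G_2 = 10^(−0.688/10) = 0.8535
  Stage 3: F_3 = 10^(0.762/10) = 1.192, G_3 = 10^(22.8/10) = 190.5
  Stage 4: F_4 = 10^(11.0/10) = 12.59, G_4 = 10^(−8.51/10) = 0.1409
Friis cascade:
  F = 7.145 + (1.172 − 1)/0.1400 + (1.192 − 1)/0.1195 + (12.59 − 1)/22.76 = 10.49
NF = 10 log₁₀(10.49) = 10.21 dB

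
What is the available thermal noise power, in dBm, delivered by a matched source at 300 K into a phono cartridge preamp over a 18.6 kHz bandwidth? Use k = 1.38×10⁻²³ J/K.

P_n = kTB = 1.38×10⁻²³ × 300 × 1.86×10⁴ = 7.70×10⁻¹⁷ W
In dBm: 10 log₁₀(7.70×10⁻¹⁷ / 10⁻³) = −131.1 dBm

−131.1 dBm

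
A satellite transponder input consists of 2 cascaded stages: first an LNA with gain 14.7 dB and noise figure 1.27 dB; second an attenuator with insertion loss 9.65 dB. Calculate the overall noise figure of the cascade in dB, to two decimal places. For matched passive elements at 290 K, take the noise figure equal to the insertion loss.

2.09 dB

Convert to linear (a loss of L dB is a gain of −L dB): F_i = 10^(NF_i/10), G_i = 10^(G_i,dB/10)
  Stage 1: F_1 = 10^(1.27/10) = 1.340, G_1 = 10^(14.7/10) = 29.51
  Stage 2: F_2 = 10^(9.65/10) = 9.226, G_2 = 10^(−9.65/10) = 0.1084
Friis cascade:
  F = 1.340 + (9.226 − 1)/29.51 = 1.618
NF = 10 log₁₀(1.618) = 2.09 dB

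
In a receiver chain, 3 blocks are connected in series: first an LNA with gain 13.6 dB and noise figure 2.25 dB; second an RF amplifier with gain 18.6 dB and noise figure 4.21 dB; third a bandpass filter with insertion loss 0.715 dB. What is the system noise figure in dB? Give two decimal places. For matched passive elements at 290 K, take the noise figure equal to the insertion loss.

Convert to linear (a loss of L dB is a gain of −L dB): F_i = 10^(NF_i/10), G_i = 10^(G_i,dB/10)
  Stage 1: F_1 = 10^(2.25/10) = 1.679, G_1 = 10^(13.6/10) = 22.91
  Stage 2: F_2 = 10^(4.21/10) = 2.636, G_2 = 10^(18.6/10) = 72.44
  Stage 3: F_3 = 10^(0.715/10) = 1.179, G_3 = 10^(−0.715/10) = 0.8482
Friis cascade:
  F = 1.679 + (2.636 − 1)/22.91 + (1.179 − 1)/1660 = 1.750
NF = 10 log₁₀(1.750) = 2.43 dB

2.43 dB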